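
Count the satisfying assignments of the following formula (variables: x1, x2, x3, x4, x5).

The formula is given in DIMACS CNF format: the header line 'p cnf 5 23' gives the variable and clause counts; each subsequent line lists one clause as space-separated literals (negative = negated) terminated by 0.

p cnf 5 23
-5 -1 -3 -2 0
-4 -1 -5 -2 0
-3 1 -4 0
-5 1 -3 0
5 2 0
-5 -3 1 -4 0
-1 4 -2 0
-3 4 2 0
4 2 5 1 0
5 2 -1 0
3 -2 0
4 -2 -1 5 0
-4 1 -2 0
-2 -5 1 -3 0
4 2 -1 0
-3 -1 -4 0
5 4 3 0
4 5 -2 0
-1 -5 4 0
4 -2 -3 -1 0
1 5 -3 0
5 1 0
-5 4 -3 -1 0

3

There are 2^5 = 32 truth assignments over (x1, x2, x3, x4, x5).
Split on x1. With x1 = True, the clauses containing x1 are satisfied and ¬x1 drops from the rest; 1 of the 2^4 = 16 assignments to the other variables satisfy what remains.
With x1 = False, by the same count on the reduced clause set, 2 assignments work.
Total: 1 + 2 = 3.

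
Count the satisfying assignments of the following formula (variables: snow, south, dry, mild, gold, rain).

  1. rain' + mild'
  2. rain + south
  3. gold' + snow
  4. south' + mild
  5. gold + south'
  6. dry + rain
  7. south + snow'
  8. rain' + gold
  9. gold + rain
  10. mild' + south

There are 2^6 = 64 truth assignments over (snow, south, dry, mild, gold, rain).
Split on rain. With rain = 1, the clauses containing rain are satisfied and rain' drops from the rest; 0 of the 2^5 = 32 assignments to the other variables satisfy what remains.
With rain = 0, by the same count on the reduced clause set, 1 assignment works.
(One model: snow=T, south=T, dry=T, mild=T, gold=T, rain=F.)
Total: 0 + 1 = 1.

1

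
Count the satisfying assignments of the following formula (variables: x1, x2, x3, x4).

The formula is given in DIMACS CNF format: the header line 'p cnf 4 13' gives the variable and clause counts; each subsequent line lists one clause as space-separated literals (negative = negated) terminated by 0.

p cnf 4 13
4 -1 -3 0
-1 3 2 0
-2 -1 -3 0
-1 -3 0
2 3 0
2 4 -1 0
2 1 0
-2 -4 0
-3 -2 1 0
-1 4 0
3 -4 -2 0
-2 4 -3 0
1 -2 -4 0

1

There are 2^4 = 16 truth assignments over (x1, x2, x3, x4).
Check each against the 13 clauses (columns in the order x1, x2, x3, x4):
  F F F F  ✗ fails (x2 ∨ x3)
  F F F T  ✗ fails (x2 ∨ x3)
  F F T F  ✗ fails (x2 ∨ x1)
  F F T T  ✗ fails (x2 ∨ x1)
  F T F F  ✓ satisfies all
  F T F T  ✗ fails (¬x2 ∨ ¬x4)
  F T T F  ✗ fails (¬x3 ∨ ¬x2 ∨ x1)
  F T T T  ✗ fails (¬x2 ∨ ¬x4)
  T F F F  ✗ fails (¬x1 ∨ x3 ∨ x2)
  T F F T  ✗ fails (¬x1 ∨ x3 ∨ x2)
  T F T F  ✗ fails (x4 ∨ ¬x1 ∨ ¬x3)
  T F T T  ✗ fails (¬x1 ∨ ¬x3)
  T T F F  ✗ fails (¬x1 ∨ x4)
  T T F T  ✗ fails (¬x2 ∨ ¬x4)
  T T T F  ✗ fails (x4 ∨ ¬x1 ∨ ¬x3)
  T T T T  ✗ fails (¬x2 ∨ ¬x1 ∨ ¬x3)
1 of the 16 rows is a model.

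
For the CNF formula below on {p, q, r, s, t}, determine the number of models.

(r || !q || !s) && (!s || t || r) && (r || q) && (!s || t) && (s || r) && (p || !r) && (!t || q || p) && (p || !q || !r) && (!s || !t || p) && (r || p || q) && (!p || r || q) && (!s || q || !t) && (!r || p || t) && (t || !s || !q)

5

There are 2^5 = 32 truth assignments over (p, q, r, s, t).
Split on s. With s = true, the clauses containing s are satisfied and !s drops from the rest; 1 of the 2^4 = 16 assignments to the other variables satisfy what remains.
With s = false, by the same count on the reduced clause set, 4 assignments work.
Total: 1 + 4 = 5.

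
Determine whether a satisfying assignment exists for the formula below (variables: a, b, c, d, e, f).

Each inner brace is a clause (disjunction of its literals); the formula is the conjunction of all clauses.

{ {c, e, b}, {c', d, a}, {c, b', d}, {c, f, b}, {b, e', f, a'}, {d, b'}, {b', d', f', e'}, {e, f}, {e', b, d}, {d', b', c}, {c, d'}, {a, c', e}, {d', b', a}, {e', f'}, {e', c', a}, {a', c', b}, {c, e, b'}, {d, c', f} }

Satisfiable

Branch on d: set d = 1.
Unit clause (c) forces c = 1.
Branch on e: set e = 0.
Unit clause (f) forces f = 1.
Unit clause (a) forces a = 1.
Unit clause (b) forces b = 1.
All clauses are satisfied.
A satisfying assignment: a=1; b=1; c=1; d=1; e=0; f=1.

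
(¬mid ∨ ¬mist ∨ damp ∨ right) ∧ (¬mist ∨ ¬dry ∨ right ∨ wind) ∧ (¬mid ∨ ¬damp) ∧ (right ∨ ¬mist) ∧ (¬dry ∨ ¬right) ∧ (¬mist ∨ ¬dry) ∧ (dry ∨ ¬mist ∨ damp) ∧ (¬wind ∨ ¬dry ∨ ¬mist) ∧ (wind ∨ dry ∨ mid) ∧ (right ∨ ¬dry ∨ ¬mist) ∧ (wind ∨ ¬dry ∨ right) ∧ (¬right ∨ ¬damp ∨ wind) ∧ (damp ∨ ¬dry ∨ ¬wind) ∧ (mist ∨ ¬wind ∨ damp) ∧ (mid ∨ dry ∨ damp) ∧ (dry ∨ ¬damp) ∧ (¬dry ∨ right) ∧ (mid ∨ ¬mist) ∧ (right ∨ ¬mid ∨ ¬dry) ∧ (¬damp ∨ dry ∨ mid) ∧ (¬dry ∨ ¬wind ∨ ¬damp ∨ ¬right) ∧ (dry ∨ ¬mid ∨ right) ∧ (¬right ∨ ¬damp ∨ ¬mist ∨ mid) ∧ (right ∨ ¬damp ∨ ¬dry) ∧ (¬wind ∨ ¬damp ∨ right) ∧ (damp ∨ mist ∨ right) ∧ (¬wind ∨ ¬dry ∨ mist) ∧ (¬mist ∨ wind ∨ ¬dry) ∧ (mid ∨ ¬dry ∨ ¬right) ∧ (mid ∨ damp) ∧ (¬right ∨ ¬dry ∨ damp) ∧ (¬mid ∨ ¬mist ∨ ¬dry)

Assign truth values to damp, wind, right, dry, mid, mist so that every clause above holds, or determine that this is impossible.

damp ↦ False; wind ↦ False; right ↦ True; dry ↦ False; mid ↦ True; mist ↦ False

Try mid = True.
The clause (¬damp) is unit, so damp = False.
Try mist = False.
The clause (¬wind) is unit, so wind = False.
The clause (right) is unit, so right = True.
The clause (¬dry) is unit, so dry = False.
All clauses are satisfied.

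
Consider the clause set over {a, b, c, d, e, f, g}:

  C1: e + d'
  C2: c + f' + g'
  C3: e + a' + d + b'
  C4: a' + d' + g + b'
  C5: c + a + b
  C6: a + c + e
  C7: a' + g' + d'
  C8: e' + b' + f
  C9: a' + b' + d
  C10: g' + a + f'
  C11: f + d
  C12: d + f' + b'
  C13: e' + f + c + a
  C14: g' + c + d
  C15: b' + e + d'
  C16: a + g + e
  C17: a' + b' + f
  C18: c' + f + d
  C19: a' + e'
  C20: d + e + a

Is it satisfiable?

Yes, satisfiable

Suppose e = 0.
The clause (d') is unit, so d = 0.
The clause (f) is unit, so f = 1.
The clause (b') is unit, so b = 0.
The clause (a) is unit, so a = 1.
Suppose c = 1.
Every clause is now satisfied; g is unconstrained.
A satisfying assignment: a: 1,  b: 0,  c: 1,  d: 0,  e: 0,  f: 1,  g: 0.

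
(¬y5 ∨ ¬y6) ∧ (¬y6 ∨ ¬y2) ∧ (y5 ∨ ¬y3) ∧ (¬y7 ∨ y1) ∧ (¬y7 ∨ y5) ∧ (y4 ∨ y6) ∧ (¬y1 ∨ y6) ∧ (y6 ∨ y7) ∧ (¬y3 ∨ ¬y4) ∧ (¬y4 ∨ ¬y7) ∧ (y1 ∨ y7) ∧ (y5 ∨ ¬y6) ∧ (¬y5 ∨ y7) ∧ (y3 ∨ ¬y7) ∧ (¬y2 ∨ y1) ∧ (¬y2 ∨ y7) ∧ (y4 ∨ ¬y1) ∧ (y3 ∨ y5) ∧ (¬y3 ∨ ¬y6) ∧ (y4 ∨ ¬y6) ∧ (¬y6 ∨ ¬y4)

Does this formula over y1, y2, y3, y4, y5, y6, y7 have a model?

No, unsatisfiable

Try y5 = False.
From the singleton clause (¬y3), y3 = False.
That conflicts with the unit clause (y3).
Backtrack on y5: now try y5 = True.
From the singleton clause (¬y6), y6 = False.
From the singleton clause (y4), y4 = True.
From the singleton clause (¬y1), y1 = False.
From the singleton clause (¬y7), y7 = False.
That conflicts with the unit clause (y7).
Both values of y5 lead to a conflict.
No assignment satisfies every clause.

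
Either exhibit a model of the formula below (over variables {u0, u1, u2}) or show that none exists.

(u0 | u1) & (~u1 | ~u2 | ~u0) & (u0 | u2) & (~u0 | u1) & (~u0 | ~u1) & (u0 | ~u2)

Case u0 = 1:
(u1) alone gives u1 = 1.
Now (~u1) is unsatisfied and unit — conflict.
So u0 must be the other value — set u0 = 0.
(u1) alone gives u1 = 1.
(u2) alone gives u2 = 1.
Now (~u2) is unsatisfied and unit — conflict.
Neither u0 = 1 nor u0 = 0 works.

UNSATISFIABLE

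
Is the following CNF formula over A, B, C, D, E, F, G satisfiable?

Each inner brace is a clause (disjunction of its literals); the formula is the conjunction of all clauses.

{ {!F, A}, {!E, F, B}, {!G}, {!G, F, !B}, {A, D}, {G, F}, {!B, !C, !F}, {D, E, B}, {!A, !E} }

From the singleton clause (!G), G = false.
From the singleton clause (F), F = true.
From the singleton clause (A), A = true.
From the singleton clause (!E), E = false.
Try B = true.
From the singleton clause (!C), C = false.
All clauses hold; D can take either value.
A satisfying assignment: A ↦ true,  B ↦ true,  C ↦ false,  D ↦ true,  E ↦ false,  F ↦ true,  G ↦ false.

Satisfiable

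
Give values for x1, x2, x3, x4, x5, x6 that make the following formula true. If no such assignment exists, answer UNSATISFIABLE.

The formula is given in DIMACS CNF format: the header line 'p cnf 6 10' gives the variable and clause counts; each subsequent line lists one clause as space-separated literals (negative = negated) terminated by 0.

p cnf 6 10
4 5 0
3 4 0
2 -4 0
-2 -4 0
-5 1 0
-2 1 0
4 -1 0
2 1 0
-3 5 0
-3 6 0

Branch on x4: set x4 = True.
From the singleton clause (x2), x2 = True.
But (¬x2) is also a unit clause — contradiction.
Undo x4 and try x4 = False.
From the singleton clause (x5), x5 = True.
From the singleton clause (x3), x3 = True.
From the singleton clause (x1), x1 = True.
But (¬x1) is also a unit clause — contradiction.
Neither x4 = True nor x4 = False works.

UNSATISFIABLE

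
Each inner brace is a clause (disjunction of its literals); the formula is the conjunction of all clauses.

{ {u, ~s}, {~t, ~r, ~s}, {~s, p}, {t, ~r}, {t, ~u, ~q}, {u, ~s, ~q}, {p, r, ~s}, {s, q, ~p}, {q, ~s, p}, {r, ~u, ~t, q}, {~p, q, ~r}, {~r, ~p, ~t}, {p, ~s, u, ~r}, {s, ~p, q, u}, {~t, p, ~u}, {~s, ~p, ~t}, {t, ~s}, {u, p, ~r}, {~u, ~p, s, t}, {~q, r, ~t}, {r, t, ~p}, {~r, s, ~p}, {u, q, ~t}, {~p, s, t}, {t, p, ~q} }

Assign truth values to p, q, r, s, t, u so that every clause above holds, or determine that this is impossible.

Try u = 1.
Try s = 0.
Try t = 0.
The clause (~r) is unit, so r = 0.
The clause (~q) is unit, so q = 0.
The clause (~p) is unit, so p = 0.
All clauses are satisfied.

p=0,  q=0,  r=0,  s=0,  t=0,  u=1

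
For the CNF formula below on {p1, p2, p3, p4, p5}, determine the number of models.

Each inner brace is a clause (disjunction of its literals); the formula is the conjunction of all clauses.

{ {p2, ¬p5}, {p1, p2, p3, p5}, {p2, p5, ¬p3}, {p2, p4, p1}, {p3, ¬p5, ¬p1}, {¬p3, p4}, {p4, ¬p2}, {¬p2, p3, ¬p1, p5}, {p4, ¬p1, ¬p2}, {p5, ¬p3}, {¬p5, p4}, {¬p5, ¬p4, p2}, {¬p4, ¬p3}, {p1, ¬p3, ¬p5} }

4

There are 2^5 = 32 truth assignments over (p1, p2, p3, p4, p5).
Split on p2. With p2 = True, the clauses containing p2 are satisfied and ¬p2 drops from the rest; 2 of the 2^4 = 16 assignments to the other variables satisfy what remains.
With p2 = False, by the same count on the reduced clause set, 2 assignments work.
(One model: p1=F, p2=T, p3=F, p4=T, p5=F.)
Total: 2 + 2 = 4.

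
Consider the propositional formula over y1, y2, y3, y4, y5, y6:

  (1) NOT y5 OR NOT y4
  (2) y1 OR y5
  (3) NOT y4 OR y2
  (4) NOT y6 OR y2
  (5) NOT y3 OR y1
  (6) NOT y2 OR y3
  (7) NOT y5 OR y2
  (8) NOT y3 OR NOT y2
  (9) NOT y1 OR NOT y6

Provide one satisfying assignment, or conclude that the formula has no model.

Case y5 = false:
From the singleton clause (y1), y1 = true.
From the singleton clause (NOT y6), y6 = false.
Case y4 = false:
Case y2 = false:
Every clause is now satisfied; y3 is unconstrained.

y1 ↦ true,  y2 ↦ false,  y3 ↦ true,  y4 ↦ false,  y5 ↦ false,  y6 ↦ false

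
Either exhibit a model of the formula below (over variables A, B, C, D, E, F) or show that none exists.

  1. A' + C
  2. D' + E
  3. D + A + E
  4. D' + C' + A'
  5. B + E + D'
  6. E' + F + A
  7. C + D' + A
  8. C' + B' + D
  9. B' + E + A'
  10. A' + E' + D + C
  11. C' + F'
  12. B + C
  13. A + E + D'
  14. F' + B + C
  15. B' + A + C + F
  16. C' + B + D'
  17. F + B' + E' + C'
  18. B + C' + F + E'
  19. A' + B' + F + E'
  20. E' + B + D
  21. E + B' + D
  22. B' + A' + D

A: 1; B: 0; C: 1; D: 0; E: 0; F: 0

Try A = 1.
The clause (C) is unit, so C = 1.
The clause (D') is unit, so D = 0.
The clause (B') is unit, so B = 0.
The clause (F') is unit, so F = 0.
The clause (E') is unit, so E = 0.
This assignment satisfies each clause.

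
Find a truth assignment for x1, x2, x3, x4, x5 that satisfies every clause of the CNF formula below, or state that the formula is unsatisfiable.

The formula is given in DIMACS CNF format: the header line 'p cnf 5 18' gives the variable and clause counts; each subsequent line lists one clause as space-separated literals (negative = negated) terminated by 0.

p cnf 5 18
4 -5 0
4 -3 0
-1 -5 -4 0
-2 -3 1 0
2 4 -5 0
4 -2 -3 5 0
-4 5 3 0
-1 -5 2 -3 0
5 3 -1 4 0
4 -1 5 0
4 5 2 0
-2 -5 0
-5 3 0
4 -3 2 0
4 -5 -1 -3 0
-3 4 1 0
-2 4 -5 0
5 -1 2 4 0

Branch on x4: set x4 = True.
Branch on x1: set x1 = False.
Branch on x2: set x2 = False.
Branch on x5: set x5 = True.
From the singleton clause (x3), x3 = True.
All clauses are satisfied.

x1=False, x2=False, x3=True, x4=True, x5=True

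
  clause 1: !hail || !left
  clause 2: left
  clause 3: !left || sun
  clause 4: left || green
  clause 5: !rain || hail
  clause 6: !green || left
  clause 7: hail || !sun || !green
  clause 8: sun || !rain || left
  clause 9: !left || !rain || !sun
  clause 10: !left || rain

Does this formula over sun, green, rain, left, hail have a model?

No, unsatisfiable

From the singleton clause (left), left = true.
From the singleton clause (!hail), hail = false.
From the singleton clause (sun), sun = true.
From the singleton clause (!rain), rain = false.
Now (rain) is unsatisfied and unit — conflict.
No assignment satisfies every clause.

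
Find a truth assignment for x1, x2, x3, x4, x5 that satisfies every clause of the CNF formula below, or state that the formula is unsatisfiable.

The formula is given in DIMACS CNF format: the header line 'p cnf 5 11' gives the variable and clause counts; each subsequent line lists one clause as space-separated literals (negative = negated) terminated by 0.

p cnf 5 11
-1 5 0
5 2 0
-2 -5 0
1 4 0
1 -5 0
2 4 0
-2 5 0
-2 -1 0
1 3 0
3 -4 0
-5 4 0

x1=True, x2=False, x3=True, x4=True, x5=True

Try x1 = True.
The clause (x5) is unit, so x5 = True.
The clause (¬x2) is unit, so x2 = False.
The clause (x4) is unit, so x4 = True.
The clause (x3) is unit, so x3 = True.
All clauses are satisfied.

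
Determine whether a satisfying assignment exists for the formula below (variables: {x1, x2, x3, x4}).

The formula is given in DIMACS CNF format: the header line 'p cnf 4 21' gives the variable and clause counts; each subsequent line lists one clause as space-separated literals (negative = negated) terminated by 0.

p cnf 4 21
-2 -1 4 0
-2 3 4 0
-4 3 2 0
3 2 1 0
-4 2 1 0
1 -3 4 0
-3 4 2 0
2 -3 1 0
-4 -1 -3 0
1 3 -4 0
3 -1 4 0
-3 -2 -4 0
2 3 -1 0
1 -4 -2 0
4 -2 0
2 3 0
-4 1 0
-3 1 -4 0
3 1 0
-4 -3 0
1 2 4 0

Yes, satisfiable

Case x4 = True:
The clause (x1) is unit, so x1 = True.
The clause (¬x3) is unit, so x3 = False.
The clause (x2) is unit, so x2 = True.
Every clause now holds.
A satisfying assignment: x1 ↦ True,  x2 ↦ True,  x3 ↦ False,  x4 ↦ True.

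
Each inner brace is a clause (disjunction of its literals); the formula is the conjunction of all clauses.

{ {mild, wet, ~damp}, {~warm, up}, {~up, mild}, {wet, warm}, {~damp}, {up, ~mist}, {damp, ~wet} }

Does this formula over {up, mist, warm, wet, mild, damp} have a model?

Yes

From the singleton clause (~damp), damp = 0.
From the singleton clause (~wet), wet = 0.
From the singleton clause (warm), warm = 1.
From the singleton clause (up), up = 1.
From the singleton clause (mild), mild = 1.
No clause remains; mist is free.
A satisfying assignment: up=1; mist=0; warm=1; wet=0; mild=1; damp=0.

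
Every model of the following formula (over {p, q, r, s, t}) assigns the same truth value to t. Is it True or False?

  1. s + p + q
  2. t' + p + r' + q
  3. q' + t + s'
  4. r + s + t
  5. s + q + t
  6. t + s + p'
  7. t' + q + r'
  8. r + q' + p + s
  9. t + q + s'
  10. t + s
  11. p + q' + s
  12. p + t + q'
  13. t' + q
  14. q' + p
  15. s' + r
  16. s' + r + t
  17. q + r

Suppose t = 0.
The clause (s) is unit, so s = 1.
The clause (q') is unit, so q = 0.
Now (q) is unsatisfied and unit — conflict.
So every satisfying assignment has t = True.

True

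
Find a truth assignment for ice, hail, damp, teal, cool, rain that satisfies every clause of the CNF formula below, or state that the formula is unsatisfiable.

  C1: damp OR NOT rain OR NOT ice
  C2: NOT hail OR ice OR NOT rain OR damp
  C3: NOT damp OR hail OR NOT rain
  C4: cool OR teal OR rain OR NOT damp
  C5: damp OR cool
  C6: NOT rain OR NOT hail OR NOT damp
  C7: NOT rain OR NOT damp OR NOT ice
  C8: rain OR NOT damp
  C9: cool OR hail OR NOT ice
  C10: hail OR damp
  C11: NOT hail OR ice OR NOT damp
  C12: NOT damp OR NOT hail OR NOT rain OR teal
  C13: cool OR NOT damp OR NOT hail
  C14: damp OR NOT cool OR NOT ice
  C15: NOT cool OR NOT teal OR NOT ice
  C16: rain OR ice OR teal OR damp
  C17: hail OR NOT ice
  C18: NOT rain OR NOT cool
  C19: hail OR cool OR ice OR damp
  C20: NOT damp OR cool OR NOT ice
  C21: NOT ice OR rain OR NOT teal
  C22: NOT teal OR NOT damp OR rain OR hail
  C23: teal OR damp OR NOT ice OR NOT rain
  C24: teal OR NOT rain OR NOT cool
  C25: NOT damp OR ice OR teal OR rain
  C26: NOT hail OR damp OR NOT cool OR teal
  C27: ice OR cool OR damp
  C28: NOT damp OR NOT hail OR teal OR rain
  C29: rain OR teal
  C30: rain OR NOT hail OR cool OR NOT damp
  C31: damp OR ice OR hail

Suppose damp = false.
From the singleton clause (cool), cool = true.
From the singleton clause (hail), hail = true.
From the singleton clause (NOT ice), ice = false.
From the singleton clause (NOT rain), rain = false.
From the singleton clause (teal), teal = true.
All clauses are satisfied.

ice: false,  hail: true,  damp: false,  teal: true,  cool: true,  rain: false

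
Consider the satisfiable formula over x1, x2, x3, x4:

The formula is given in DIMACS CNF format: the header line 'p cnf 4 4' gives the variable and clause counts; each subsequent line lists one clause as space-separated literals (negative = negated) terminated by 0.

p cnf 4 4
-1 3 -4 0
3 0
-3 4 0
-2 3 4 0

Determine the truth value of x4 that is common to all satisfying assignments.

True

Suppose x4 = False.
Unit clause (x3) forces x3 = True.
Now (¬x3) is unsatisfied and unit — conflict.
So every satisfying assignment has x4 = True.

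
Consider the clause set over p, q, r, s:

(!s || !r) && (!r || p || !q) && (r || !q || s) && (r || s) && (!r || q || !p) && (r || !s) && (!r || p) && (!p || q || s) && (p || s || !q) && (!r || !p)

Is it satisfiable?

No, unsatisfiable

Suppose s = false.
(r) alone gives r = true.
(p) alone gives p = true.
Now (!p) is unsatisfied and unit — conflict.
Undo s and try s = true.
(!r) alone gives r = false.
Now (r) is unsatisfied and unit — conflict.
Either choice for s ends in contradiction.
No assignment satisfies every clause.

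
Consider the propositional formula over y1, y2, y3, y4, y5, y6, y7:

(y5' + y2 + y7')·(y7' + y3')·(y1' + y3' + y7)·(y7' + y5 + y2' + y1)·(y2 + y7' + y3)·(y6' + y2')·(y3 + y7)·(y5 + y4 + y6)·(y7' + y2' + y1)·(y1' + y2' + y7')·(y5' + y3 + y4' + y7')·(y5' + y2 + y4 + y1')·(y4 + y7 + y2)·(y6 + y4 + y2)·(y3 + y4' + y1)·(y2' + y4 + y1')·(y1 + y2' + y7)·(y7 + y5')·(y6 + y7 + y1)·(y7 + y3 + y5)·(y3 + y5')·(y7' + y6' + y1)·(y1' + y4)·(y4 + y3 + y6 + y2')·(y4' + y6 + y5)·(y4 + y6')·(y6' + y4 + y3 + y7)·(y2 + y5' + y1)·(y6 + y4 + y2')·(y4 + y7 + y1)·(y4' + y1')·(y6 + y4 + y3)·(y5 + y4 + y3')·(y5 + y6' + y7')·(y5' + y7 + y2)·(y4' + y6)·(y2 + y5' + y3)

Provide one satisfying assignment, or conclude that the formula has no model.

Branch on y7: set y7 = 0.
(y3) alone gives y3 = 1.
(y1') alone gives y1 = 0.
(y2') alone gives y2 = 0.
(y4) alone gives y4 = 1.
(y5') alone gives y5 = 0.
(y6) alone gives y6 = 1.
All clauses are satisfied.

y1=0, y2=0, y3=1, y4=1, y5=0, y6=1, y7=0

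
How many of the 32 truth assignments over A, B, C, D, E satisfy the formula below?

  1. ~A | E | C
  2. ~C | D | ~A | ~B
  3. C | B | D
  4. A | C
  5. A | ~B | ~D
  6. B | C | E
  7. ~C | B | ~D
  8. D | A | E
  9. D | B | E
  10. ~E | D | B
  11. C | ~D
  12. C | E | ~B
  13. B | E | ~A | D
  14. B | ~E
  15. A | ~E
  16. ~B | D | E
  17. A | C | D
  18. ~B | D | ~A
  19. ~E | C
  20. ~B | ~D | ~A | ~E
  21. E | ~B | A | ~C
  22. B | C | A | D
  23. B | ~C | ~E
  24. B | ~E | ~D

1

There are 2^5 = 32 truth assignments over (A, B, C, D, E).
Split on D. With D = 1, the clauses containing D are satisfied and ~D drops from the rest; 1 of the 2^4 = 16 assignments to the other variables satisfy what remains.
With D = 0, by the same count on the reduced clause set, 0 assignments work.
(One model: A=T, B=T, C=T, D=T, E=F.)
Total: 1 + 0 = 1.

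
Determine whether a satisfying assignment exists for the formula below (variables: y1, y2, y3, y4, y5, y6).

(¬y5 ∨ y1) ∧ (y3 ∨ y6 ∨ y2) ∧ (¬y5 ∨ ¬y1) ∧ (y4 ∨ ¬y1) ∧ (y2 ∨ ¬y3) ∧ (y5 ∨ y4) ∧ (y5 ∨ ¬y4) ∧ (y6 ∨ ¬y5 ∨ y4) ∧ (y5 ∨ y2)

No

Try y5 = False.
Unit clause (y4) forces y4 = True.
But (¬y4) is also a unit clause — contradiction.
Backtrack on y5: now try y5 = True.
Unit clause (y1) forces y1 = True.
But (¬y1) is also a unit clause — contradiction.
Either choice for y5 ends in contradiction.
No assignment satisfies every clause.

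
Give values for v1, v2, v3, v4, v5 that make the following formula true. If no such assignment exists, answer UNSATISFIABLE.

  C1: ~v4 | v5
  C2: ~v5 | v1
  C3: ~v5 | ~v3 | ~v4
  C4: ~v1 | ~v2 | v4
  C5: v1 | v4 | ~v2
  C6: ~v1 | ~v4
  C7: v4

The clause (v4) is unit, so v4 = 1.
The clause (v5) is unit, so v5 = 1.
The clause (v1) is unit, so v1 = 1.
But (~v1) is also a unit clause — contradiction.

UNSATISFIABLE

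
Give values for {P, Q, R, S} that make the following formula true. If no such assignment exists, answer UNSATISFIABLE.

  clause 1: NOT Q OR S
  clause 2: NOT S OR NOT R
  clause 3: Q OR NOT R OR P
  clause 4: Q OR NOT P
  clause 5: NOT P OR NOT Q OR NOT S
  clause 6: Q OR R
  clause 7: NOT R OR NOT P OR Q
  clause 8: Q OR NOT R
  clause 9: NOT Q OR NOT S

Branch on Q: set Q = false.
(NOT P) alone gives P = false.
(NOT R) alone gives R = false.
But (R) is also a unit clause — contradiction.
Backtrack on Q: now try Q = true.
(S) alone gives S = true.
But (NOT S) is also a unit clause — contradiction.
Either choice for Q ends in contradiction.

UNSATISFIABLE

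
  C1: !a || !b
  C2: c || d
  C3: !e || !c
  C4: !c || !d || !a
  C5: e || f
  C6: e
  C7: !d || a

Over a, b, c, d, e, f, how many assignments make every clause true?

2

There are 2^6 = 64 truth assignments over (a, b, c, d, e, f).
Split on e. With e = true, the clauses containing e are satisfied and !e drops from the rest; 2 of the 2^5 = 32 assignments to the other variables satisfy what remains.
With e = false, by the same count on the reduced clause set, 0 assignments work.
Total: 2 + 0 = 2.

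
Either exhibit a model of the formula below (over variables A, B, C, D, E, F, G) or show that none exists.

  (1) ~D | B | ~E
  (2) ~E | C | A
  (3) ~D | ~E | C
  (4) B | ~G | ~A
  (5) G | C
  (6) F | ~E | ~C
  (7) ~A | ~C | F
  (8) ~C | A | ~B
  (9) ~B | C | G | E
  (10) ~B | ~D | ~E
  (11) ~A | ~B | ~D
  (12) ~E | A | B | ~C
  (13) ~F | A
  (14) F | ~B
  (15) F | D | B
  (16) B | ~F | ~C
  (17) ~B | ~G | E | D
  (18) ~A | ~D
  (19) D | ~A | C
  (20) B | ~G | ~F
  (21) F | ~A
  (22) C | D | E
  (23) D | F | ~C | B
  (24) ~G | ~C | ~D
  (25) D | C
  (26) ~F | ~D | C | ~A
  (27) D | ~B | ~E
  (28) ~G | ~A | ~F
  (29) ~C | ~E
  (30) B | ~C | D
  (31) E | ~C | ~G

Case G = 1:
Case B = 0:
From the singleton clause (~A), A = 0.
From the singleton clause (~F), F = 0.
From the singleton clause (D), D = 1.
From the singleton clause (~E), E = 0.
From the singleton clause (~C), C = 0.
Every clause now holds.

A=0, B=0, C=0, D=1, E=0, F=0, G=1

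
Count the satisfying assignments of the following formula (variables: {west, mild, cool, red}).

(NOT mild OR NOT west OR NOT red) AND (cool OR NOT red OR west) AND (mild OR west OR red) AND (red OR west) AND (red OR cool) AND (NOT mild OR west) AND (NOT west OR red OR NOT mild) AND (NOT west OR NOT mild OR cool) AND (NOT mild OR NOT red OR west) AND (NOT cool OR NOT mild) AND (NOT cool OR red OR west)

There are 2^4 = 16 truth assignments over (west, mild, cool, red).
Check each against the 11 clauses (columns in the order west, mild, cool, red):
  F F F F  ✗ fails (mild OR west OR red)
  F F F T  ✗ fails (cool OR NOT red OR west)
  F F T F  ✗ fails (mild OR west OR red)
  F F T T  ✓ satisfies all
  F T F F  ✗ fails (red OR west)
  F T F T  ✗ fails (cool OR NOT red OR west)
  F T T F  ✗ fails (red OR west)
  F T T T  ✗ fails (NOT mild OR west)
  T F F F  ✗ fails (red OR cool)
  T F F T  ✓ satisfies all
  T F T F  ✓ satisfies all
  T F T T  ✓ satisfies all
  T T F F  ✗ fails (red OR cool)
  T T F T  ✗ fails (NOT mild OR NOT west OR NOT red)
  T T T F  ✗ fails (NOT west OR red OR NOT mild)
  T T T T  ✗ fails (NOT mild OR NOT west OR NOT red)
4 of the 16 rows are models.

4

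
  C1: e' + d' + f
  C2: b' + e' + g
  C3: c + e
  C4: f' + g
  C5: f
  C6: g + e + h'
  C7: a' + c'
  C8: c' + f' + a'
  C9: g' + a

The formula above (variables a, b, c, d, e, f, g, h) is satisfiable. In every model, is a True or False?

True

Suppose a = 0.
From the singleton clause (f), f = 1.
From the singleton clause (g), g = 1.
But (g') is also a unit clause — contradiction.
So every satisfying assignment has a = True.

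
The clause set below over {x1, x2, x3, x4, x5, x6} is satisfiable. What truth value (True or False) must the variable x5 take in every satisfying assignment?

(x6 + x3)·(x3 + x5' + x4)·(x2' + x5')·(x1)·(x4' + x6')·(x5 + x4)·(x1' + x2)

Suppose x5 = 1.
Unit clause (x2') forces x2 = 0.
Unit clause (x1) forces x1 = 1.
Now (x1') is unsatisfied and unit — conflict.
So every satisfying assignment has x5 = False.

False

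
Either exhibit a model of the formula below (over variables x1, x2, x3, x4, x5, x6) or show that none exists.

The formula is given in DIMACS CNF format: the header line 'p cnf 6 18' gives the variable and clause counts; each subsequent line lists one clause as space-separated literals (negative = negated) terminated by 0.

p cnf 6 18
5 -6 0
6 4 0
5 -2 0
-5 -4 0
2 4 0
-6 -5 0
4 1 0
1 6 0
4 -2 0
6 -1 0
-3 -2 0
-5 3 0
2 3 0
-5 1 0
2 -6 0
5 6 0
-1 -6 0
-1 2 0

UNSATISFIABLE

Branch on x5: set x5 = True.
(¬x4) alone gives x4 = False.
(x6) alone gives x6 = True.
That conflicts with the unit clause (¬x6).
So x5 must be the other value — set x5 = False.
(¬x6) alone gives x6 = False.
That conflicts with the unit clause (x6).
Both values of x5 lead to a conflict.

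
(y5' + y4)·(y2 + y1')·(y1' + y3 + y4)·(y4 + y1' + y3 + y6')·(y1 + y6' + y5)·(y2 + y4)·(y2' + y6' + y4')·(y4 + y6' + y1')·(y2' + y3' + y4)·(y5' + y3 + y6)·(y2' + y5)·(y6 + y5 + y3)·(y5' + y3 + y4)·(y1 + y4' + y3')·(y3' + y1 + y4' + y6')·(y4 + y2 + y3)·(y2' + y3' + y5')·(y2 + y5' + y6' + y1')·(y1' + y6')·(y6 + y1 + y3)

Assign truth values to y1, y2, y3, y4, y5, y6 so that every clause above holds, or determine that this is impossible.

y1 ↦ 0; y2 ↦ 0; y3 ↦ 0; y4 ↦ 1; y5 ↦ 1; y6 ↦ 1

Try y5 = 1.
The clause (y4) is unit, so y4 = 1.
Try y2 = 0.
The clause (y1') is unit, so y1 = 0.
The clause (y3') is unit, so y3 = 0.
The clause (y6) is unit, so y6 = 1.
This assignment satisfies each clause.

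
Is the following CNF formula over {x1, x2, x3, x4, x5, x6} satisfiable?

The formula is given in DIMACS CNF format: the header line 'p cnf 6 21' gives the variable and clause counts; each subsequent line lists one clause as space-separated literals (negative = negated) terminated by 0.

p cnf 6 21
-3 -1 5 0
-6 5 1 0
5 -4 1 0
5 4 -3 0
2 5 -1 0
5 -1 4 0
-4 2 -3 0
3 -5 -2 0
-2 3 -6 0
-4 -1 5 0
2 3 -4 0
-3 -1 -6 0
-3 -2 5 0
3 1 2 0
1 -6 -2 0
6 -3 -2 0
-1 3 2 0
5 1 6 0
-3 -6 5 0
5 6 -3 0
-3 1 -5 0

Suppose x3 = True.
Suppose x1 = True.
The clause (x5) is unit, so x5 = True.
The clause (¬x6) is unit, so x6 = False.
The clause (¬x2) is unit, so x2 = False.
The clause (¬x4) is unit, so x4 = False.
Every clause now holds.
A satisfying assignment: x1=True, x2=False, x3=True, x4=False, x5=True, x6=False.

Yes, satisfiable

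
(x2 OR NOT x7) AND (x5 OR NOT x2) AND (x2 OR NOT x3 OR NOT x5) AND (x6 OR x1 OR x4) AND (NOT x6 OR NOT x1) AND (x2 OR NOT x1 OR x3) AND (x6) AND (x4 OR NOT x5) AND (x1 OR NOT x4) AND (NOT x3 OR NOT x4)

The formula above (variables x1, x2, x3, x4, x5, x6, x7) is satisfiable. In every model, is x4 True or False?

False

Suppose x4 = true.
From the singleton clause (x6), x6 = true.
From the singleton clause (NOT x1), x1 = false.
Now (x1) is unsatisfied and unit — conflict.
So every satisfying assignment has x4 = False.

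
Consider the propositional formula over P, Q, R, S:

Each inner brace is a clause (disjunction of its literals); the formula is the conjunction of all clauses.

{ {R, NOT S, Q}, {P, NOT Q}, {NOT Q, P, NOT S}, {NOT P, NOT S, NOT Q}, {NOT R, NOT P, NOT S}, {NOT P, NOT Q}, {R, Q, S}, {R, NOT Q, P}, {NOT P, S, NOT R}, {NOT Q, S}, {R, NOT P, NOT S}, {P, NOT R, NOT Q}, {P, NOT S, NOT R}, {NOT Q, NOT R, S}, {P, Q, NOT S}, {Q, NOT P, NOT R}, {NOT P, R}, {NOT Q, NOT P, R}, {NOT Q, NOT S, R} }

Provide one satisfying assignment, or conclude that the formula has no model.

P ↦ false; Q ↦ false; R ↦ true; S ↦ false

Try P = false.
(NOT Q) alone gives Q = false.
(NOT S) alone gives S = false.
(R) alone gives R = true.
This assignment satisfies each clause.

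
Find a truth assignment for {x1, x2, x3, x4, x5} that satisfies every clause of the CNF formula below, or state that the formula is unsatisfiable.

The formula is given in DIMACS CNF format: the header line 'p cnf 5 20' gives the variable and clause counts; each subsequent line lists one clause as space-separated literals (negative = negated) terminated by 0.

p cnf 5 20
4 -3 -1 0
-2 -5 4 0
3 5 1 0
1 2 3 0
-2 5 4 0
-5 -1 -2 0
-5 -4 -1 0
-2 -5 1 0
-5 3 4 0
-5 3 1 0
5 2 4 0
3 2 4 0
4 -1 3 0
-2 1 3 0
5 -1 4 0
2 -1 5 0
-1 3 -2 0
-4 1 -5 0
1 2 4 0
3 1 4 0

x1 ↦ True, x2 ↦ True, x3 ↦ True, x4 ↦ True, x5 ↦ False

Case x4 = True:
Case x5 = False:
Case x3 = True:
Case x2 = True:
All clauses hold; x1 can take either value.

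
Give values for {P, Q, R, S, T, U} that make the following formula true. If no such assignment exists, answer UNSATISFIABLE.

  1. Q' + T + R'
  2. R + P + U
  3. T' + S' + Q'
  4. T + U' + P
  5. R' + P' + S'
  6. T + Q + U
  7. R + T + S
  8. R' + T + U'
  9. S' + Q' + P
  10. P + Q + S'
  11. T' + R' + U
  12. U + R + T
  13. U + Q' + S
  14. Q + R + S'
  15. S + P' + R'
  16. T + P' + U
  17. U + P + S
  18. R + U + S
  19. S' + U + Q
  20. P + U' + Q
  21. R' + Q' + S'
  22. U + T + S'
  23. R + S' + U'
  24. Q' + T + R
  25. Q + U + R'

Try Q = 1.
Try T = 1.
(S') alone gives S = 0.
(U) alone gives U = 1.
Try P = 1.
(R') alone gives R = 0.
All clauses are satisfied.

P=1, Q=1, R=0, S=0, T=1, U=1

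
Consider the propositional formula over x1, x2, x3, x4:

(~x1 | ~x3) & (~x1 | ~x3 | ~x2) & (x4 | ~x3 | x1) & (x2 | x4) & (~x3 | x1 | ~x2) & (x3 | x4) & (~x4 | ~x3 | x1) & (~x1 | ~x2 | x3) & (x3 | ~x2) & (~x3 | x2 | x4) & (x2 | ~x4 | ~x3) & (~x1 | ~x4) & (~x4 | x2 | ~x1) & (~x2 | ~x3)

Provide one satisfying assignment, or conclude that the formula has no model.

Suppose x1 = 0.
Suppose x4 = 1.
Unit clause (~x3) forces x3 = 0.
Unit clause (~x2) forces x2 = 0.
Every clause now holds.

x1 ↦ 0,  x2 ↦ 0,  x3 ↦ 0,  x4 ↦ 1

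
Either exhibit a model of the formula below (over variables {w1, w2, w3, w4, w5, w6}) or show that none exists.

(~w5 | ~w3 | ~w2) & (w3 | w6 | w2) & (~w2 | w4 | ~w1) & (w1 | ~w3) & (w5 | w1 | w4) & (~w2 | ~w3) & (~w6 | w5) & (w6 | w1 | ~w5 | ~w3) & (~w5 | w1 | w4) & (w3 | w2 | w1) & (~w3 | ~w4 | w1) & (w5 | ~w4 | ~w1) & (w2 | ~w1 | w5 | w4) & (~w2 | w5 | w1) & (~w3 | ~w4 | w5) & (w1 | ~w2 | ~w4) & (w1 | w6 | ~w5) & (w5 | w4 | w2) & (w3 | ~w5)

w1: 1,  w2: 0,  w3: 1,  w4: 1,  w5: 1,  w6: 0

Case w1 = 1:
Case w2 = 0:
Case w3 = 1:
Case w6 = 0:
Case w5 = 1:
All clauses hold; w4 can take either value.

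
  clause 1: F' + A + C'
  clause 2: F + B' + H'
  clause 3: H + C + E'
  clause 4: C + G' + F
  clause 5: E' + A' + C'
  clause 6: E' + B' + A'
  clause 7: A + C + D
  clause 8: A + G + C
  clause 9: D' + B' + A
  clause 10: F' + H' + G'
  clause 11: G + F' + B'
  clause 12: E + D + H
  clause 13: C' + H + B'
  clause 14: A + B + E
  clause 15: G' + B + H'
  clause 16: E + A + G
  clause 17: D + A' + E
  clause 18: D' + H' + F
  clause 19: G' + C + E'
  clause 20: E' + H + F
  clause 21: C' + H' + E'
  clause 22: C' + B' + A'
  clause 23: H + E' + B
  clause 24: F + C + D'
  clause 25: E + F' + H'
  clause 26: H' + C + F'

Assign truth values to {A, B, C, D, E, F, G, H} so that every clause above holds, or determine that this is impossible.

A: 1; B: 0; C: 0; D: 1; E: 0; F: 1; G: 1; H: 0

Suppose F = 1.
Suppose A = 1.
Suppose E = 0.
The clause (D) is unit, so D = 1.
The clause (H') is unit, so H = 0.
Suppose G = 1.
Suppose C = 0.
Every clause is now satisfied; B is unconstrained.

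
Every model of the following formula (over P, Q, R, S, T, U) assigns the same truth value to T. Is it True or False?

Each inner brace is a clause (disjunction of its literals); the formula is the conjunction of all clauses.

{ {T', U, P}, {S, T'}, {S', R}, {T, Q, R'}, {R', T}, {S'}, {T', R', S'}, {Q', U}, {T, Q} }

Suppose T = 1.
Unit clause (S) forces S = 1.
Now (S') is unsatisfied and unit — conflict.
So every satisfying assignment has T = False.

False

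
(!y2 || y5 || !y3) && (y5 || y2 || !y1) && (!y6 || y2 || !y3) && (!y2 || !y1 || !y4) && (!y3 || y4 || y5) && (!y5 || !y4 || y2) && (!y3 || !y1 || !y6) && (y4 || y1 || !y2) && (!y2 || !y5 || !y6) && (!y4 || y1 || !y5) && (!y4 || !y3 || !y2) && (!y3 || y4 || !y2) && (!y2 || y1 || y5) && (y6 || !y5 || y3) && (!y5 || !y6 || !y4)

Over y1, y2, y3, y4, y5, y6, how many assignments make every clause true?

There are 2^6 = 64 truth assignments over (y1, y2, y3, y4, y5, y6).
Split on y1. With y1 = true, the clauses containing y1 are satisfied and !y1 drops from the rest; 4 of the 2^5 = 32 assignments to the other variables satisfy what remains.
With y1 = false, by the same count on the reduced clause set, 7 assignments work.
(One model: y1=F, y2=F, y3=F, y4=F, y5=F, y6=F.)
Total: 4 + 7 = 11.

11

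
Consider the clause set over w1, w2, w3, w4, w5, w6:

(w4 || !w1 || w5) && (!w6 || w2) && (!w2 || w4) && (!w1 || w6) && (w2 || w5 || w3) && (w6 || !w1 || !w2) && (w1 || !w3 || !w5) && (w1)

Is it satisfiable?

Yes

Unit clause (w1) forces w1 = true.
Unit clause (w6) forces w6 = true.
Unit clause (w2) forces w2 = true.
Unit clause (w4) forces w4 = true.
Every clause is now satisfied; w3, w5 are unconstrained.
A satisfying assignment: w1: true, w2: true, w3: true, w4: true, w5: false, w6: true.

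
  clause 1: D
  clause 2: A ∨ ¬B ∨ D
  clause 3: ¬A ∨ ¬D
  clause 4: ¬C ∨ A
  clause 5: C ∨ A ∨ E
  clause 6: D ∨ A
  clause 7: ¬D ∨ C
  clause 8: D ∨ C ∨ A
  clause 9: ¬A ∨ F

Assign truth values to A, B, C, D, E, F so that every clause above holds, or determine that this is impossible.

UNSATISFIABLE

Unit clause (D) forces D = True.
Unit clause (¬A) forces A = False.
Unit clause (¬C) forces C = False.
Now (C) is unsatisfied and unit — conflict.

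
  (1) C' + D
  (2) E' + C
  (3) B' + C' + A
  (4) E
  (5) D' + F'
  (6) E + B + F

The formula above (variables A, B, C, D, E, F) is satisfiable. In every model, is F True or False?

Suppose F = 1.
From the singleton clause (E), E = 1.
From the singleton clause (C), C = 1.
From the singleton clause (D), D = 1.
But (D') is also a unit clause — contradiction.
So every satisfying assignment has F = False.

False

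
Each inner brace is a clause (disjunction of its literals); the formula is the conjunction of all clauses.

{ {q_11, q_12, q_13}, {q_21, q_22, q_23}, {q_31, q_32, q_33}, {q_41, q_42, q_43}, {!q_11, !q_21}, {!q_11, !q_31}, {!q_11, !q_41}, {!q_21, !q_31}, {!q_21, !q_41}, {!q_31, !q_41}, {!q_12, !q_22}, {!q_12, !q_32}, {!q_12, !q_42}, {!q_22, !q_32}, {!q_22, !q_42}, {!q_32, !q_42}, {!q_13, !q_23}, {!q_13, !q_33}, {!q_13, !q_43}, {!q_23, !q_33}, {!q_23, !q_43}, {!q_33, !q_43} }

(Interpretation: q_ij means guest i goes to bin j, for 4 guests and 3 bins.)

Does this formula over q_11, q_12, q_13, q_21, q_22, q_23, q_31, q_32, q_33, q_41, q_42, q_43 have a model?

Case q_11 = false:
Case q_12 = true:
The clause (!q_22) is unit, so q_22 = false.
The clause (!q_32) is unit, so q_32 = false.
The clause (!q_42) is unit, so q_42 = false.
Case q_21 = true:
The clause (!q_31) is unit, so q_31 = false.
The clause (q_33) is unit, so q_33 = true.
The clause (!q_41) is unit, so q_41 = false.
The clause (q_43) is unit, so q_43 = true.
Now (!q_43) is unsatisfied and unit — conflict.
Backtrack on q_21: now try q_21 = false.
The clause (q_23) is unit, so q_23 = true.
The clause (!q_13) is unit, so q_13 = false.
The clause (!q_33) is unit, so q_33 = false.
The clause (q_31) is unit, so q_31 = true.
The clause (!q_41) is unit, so q_41 = false.
The clause (q_43) is unit, so q_43 = true.
Now (!q_43) is unsatisfied and unit — conflict.
Both values of q_21 lead to a conflict.
Backtrack on q_12: now try q_12 = false.
The clause (q_13) is unit, so q_13 = true.
The clause (!q_23) is unit, so q_23 = false.
The clause (!q_33) is unit, so q_33 = false.
The clause (!q_43) is unit, so q_43 = false.
Case q_21 = true:
The clause (!q_31) is unit, so q_31 = false.
The clause (q_32) is unit, so q_32 = true.
The clause (!q_41) is unit, so q_41 = false.
The clause (q_42) is unit, so q_42 = true.
Now (!q_42) is unsatisfied and unit — conflict.
Backtrack on q_21: now try q_21 = false.
The clause (q_22) is unit, so q_22 = true.
The clause (!q_32) is unit, so q_32 = false.
The clause (q_31) is unit, so q_31 = true.
The clause (!q_41) is unit, so q_41 = false.
The clause (q_42) is unit, so q_42 = true.
Now (!q_42) is unsatisfied and unit — conflict.
Both values of q_21 lead to a conflict.
Both values of q_12 lead to a conflict.
Backtrack on q_11: now try q_11 = true.
The clause (!q_21) is unit, so q_21 = false.
The clause (!q_31) is unit, so q_31 = false.
The clause (!q_41) is unit, so q_41 = false.
Case q_22 = true:
The clause (!q_12) is unit, so q_12 = false.
The clause (!q_32) is unit, so q_32 = false.
The clause (q_33) is unit, so q_33 = true.
The clause (!q_42) is unit, so q_42 = false.
The clause (q_43) is unit, so q_43 = true.
Now (!q_43) is unsatisfied and unit — conflict.
Backtrack on q_22: now try q_22 = false.
The clause (q_23) is unit, so q_23 = true.
The clause (!q_13) is unit, so q_13 = false.
The clause (!q_33) is unit, so q_33 = false.
The clause (q_32) is unit, so q_32 = true.
The clause (!q_12) is unit, so q_12 = false.
The clause (!q_42) is unit, so q_42 = false.
The clause (q_43) is unit, so q_43 = true.
Now (!q_43) is unsatisfied and unit — conflict.
Both values of q_22 lead to a conflict.
Both values of q_11 lead to a conflict.
No assignment satisfies every clause.

No, unsatisfiable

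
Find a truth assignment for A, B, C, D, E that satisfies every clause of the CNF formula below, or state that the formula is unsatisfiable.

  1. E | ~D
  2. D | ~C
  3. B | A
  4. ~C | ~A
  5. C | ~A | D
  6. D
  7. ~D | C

A=0; B=1; C=1; D=1; E=1

(D) alone gives D = 1.
(E) alone gives E = 1.
(C) alone gives C = 1.
(~A) alone gives A = 0.
(B) alone gives B = 1.
This assignment satisfies each clause.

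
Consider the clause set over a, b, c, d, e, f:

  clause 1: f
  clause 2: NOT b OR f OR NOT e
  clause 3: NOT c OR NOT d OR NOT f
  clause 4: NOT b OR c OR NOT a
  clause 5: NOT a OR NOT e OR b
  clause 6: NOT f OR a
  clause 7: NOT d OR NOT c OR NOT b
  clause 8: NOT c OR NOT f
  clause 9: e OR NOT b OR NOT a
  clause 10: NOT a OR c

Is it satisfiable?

From the singleton clause (f), f = true.
From the singleton clause (a), a = true.
From the singleton clause (NOT c), c = false.
But (c) is also a unit clause — contradiction.
No assignment satisfies every clause.

Unsatisfiable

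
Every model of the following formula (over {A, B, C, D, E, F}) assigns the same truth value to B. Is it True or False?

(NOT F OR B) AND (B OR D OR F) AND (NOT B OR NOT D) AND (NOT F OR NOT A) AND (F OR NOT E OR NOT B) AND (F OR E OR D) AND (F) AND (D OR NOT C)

Suppose B = false.
Unit clause (NOT F) forces F = false.
That conflicts with the unit clause (F).
So every satisfying assignment has B = True.

True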